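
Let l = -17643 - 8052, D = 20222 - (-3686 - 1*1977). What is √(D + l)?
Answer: √190 ≈ 13.784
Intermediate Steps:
D = 25885 (D = 20222 - (-3686 - 1977) = 20222 - 1*(-5663) = 20222 + 5663 = 25885)
l = -25695
√(D + l) = √(25885 - 25695) = √190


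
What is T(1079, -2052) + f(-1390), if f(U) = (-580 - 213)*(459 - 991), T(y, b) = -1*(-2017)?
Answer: 423893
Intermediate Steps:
T(y, b) = 2017
f(U) = 421876 (f(U) = -793*(-532) = 421876)
T(1079, -2052) + f(-1390) = 2017 + 421876 = 423893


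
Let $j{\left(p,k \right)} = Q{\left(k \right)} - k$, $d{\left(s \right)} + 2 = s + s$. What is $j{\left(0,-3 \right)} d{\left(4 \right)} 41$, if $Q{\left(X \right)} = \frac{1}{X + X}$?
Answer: $697$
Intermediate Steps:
$Q{\left(X \right)} = \frac{1}{2 X}$
$d{\left(s \right)} = -2 + 2 s$ ($d{\left(s \right)} = -2 + \left(s + s\right) = -2 + 2 s$)
$j{\left(p,k \right)} = \frac{1}{2 k} - k$
$j{\left(0,-3 \right)} d{\left(4 \right)} 41 = \left(\frac{1}{2 \left(-3\right)} - -3\right) \left(-2 + 2 \cdot 4\right) 41 = \left(\frac{1}{2} \left(- \frac{1}{3}\right) + 3\right) \left(-2 + 8\right) 41 = \left(- \frac{1}{6} + 3\right) 6 \cdot 41 = \frac{17}{6} \cdot 6 \cdot 41 = 17 \cdot 41 = 697$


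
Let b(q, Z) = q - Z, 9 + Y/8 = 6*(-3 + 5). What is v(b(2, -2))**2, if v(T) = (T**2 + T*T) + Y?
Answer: 3136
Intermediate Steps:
Y = 24 (Y = -72 + 8*(6*(-3 + 5)) = -72 + 8*(6*2) = -72 + 8*12 = -72 + 96 = 24)
v(T) = 24 + 2*T**2 (v(T) = (T**2 + T*T) + 24 = (T**2 + T**2) + 24 = 2*T**2 + 24 = 24 + 2*T**2)
v(b(2, -2))**2 = (24 + 2*(2 - 1*(-2))**2)**2 = (24 + 2*(2 + 2)**2)**2 = (24 + 2*4**2)**2 = (24 + 2*16)**2 = (24 + 32)**2 = 56**2 = 3136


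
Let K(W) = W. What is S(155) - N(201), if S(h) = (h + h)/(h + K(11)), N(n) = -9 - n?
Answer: 17585/83 ≈ 211.87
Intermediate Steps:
S(h) = 2*h/(11 + h) (S(h) = (h + h)/(h + 11) = (2*h)/(11 + h) = 2*h/(11 + h))
S(155) - N(201) = 2*155/(11 + 155) - (-9 - 1*201) = 2*155/166 - (-9 - 201) = 2*155*(1/166) - 1*(-210) = 155/83 + 210 = 17585/83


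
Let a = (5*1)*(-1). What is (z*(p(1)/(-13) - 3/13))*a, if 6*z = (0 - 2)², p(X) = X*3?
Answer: 20/13 ≈ 1.5385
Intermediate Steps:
p(X) = 3*X
z = ⅔ (z = (0 - 2)²/6 = (⅙)*(-2)² = (⅙)*4 = ⅔ ≈ 0.66667)
a = -5 (a = 5*(-1) = -5)
(z*(p(1)/(-13) - 3/13))*a = (2*((3*1)/(-13) - 3/13)/3)*(-5) = (2*(3*(-1/13) - 3*1/13)/3)*(-5) = (2*(-3/13 - 3/13)/3)*(-5) = ((⅔)*(-6/13))*(-5) = -4/13*(-5) = 20/13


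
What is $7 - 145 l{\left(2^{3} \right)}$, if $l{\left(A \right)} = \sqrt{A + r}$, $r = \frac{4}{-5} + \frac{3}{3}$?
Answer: $7 - 29 \sqrt{205} \approx -408.22$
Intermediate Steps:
$r = \frac{1}{5}$ ($r = 4 \left(- \frac{1}{5}\right) + 3 \cdot \frac{1}{3} = - \frac{4}{5} + 1 = \frac{1}{5} \approx 0.2$)
$l{\left(A \right)} = \sqrt{\frac{1}{5} + A}$ ($l{\left(A \right)} = \sqrt{A + \frac{1}{5}} = \sqrt{\frac{1}{5} + A}$)
$7 - 145 l{\left(2^{3} \right)} = 7 - 145 \frac{\sqrt{5 + 25 \cdot 2^{3}}}{5} = 7 - 145 \frac{\sqrt{5 + 25 \cdot 8}}{5} = 7 - 145 \frac{\sqrt{5 + 200}}{5} = 7 - 145 \frac{\sqrt{205}}{5} = 7 - 29 \sqrt{205}$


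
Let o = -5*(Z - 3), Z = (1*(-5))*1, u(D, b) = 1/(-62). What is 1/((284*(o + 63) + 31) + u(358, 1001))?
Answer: 62/1815545 ≈ 3.4150e-5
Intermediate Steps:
u(D, b) = -1/62
Z = -5 (Z = -5*1 = -5)
o = 40 (o = -5*(-5 - 3) = -5*(-8) = 40)
1/((284*(o + 63) + 31) + u(358, 1001)) = 1/((284*(40 + 63) + 31) - 1/62) = 1/((284*103 + 31) - 1/62) = 1/((29252 + 31) - 1/62) = 1/(29283 - 1/62) = 1/(1815545/62) = 62/1815545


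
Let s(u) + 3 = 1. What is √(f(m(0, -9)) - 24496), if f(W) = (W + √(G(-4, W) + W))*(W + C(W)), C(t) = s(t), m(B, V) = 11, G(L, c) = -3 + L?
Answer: I*√24379 ≈ 156.14*I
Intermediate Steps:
s(u) = -2 (s(u) = -3 + 1 = -2)
C(t) = -2
f(W) = (-2 + W)*(W + √(-7 + W)) (f(W) = (W + √((-3 - 4) + W))*(W - 2) = (W + √(-7 + W))*(-2 + W) = (-2 + W)*(W + √(-7 + W)))
√(f(m(0, -9)) - 24496) = √((11² - 2*11 - 2*√(-7 + 11) + 11*√(-7 + 11)) - 24496) = √((121 - 22 - 2*√4 + 11*√4) - 24496) = √((121 - 22 - 2*2 + 11*2) - 24496) = √((121 - 22 - 4 + 22) - 24496) = √(117 - 24496) = √(-24379) = I*√24379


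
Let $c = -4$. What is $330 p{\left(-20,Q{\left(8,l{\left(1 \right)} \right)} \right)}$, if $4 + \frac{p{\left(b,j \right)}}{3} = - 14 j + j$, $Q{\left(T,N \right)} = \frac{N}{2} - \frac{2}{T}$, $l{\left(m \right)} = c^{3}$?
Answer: $\frac{822195}{2} \approx 4.111 \cdot 10^{5}$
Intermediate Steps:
$l{\left(m \right)} = -64$ ($l{\left(m \right)} = \left(-4\right)^{3} = -64$)
$Q{\left(T,N \right)} = \frac{N}{2} - \frac{2}{T}$ ($Q{\left(T,N \right)} = N \frac{1}{2} - \frac{2}{T} = \frac{N}{2} - \frac{2}{T}$)
$p{\left(b,j \right)} = -12 - 39 j$ ($p{\left(b,j \right)} = -12 + 3 \left(- 14 j + j\right) = -12 + 3 \left(- 13 j\right) = -12 - 39 j$)
$330 p{\left(-20,Q{\left(8,l{\left(1 \right)} \right)} \right)} = 330 \left(-12 - 39 \left(\frac{1}{2} \left(-64\right) - \frac{2}{8}\right)\right) = 330 \left(-12 - 39 \left(-32 - \frac{1}{4}\right)\right) = 330 \left(-12 - - \frac{5031}{4}\right) = 330 \left(-12 + \frac{5031}{4}\right) = 330 \cdot \frac{4983}{4} = \frac{822195}{2}$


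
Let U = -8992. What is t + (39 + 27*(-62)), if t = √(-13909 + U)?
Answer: -1635 + I*√22901 ≈ -1635.0 + 151.33*I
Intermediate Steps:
t = I*√22901 (t = √(-13909 - 8992) = √(-22901) = I*√22901 ≈ 151.33*I)
t + (39 + 27*(-62)) = I*√22901 + (39 + 27*(-62)) = I*√22901 + (39 - 1674) = I*√22901 - 1635 = -1635 + I*√22901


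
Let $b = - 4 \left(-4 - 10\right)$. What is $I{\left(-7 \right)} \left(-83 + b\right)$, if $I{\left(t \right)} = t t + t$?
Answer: $-1134$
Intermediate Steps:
$b = 56$ ($b = \left(-4\right) \left(-14\right) = 56$)
$I{\left(t \right)} = t + t^{2}$ ($I{\left(t \right)} = t^{2} + t = t + t^{2}$)
$I{\left(-7 \right)} \left(-83 + b\right) = - 7 \left(1 - 7\right) \left(-83 + 56\right) = \left(-7\right) \left(-6\right) \left(-27\right) = 42 \left(-27\right) = -1134$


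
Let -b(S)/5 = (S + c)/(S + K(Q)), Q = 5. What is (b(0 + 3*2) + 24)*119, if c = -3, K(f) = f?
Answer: 29631/11 ≈ 2693.7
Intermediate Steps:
b(S) = -5*(-3 + S)/(5 + S) (b(S) = -5*(S - 3)/(S + 5) = -5*(-3 + S)/(5 + S))
(b(0 + 3*2) + 24)*119 = (5*(3 - (0 + 3*2))/(5 + (0 + 3*2)) + 24)*119 = (5*(3 - (0 + 6))/(5 + (0 + 6)) + 24)*119 = (5*(3 - 1*6)/(5 + 6) + 24)*119 = (5*(3 - 6)/11 + 24)*119 = (5*(1/11)*(-3) + 24)*119 = (-15/11 + 24)*119 = (249/11)*119 = 29631/11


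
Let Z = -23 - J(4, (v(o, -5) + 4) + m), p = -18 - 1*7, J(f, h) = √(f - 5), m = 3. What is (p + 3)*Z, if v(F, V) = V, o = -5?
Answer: 506 + 22*I ≈ 506.0 + 22.0*I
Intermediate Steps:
J(f, h) = √(-5 + f)
p = -25 (p = -18 - 7 = -25)
Z = -23 - I (Z = -23 - √(-5 + 4) = -23 - √(-1) = -23 - I ≈ -23.0 - 1.0*I)
(p + 3)*Z = (-25 + 3)*(-23 - I) = -22*(-23 - I) = 506 + 22*I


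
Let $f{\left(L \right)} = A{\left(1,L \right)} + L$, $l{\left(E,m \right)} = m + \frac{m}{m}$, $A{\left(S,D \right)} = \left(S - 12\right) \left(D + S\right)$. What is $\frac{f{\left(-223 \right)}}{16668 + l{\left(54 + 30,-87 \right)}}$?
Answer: $\frac{2219}{16582} \approx 0.13382$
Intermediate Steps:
$A{\left(S,D \right)} = \left(-12 + S\right) \left(D + S\right)$
$l{\left(E,m \right)} = 1 + m$ ($l{\left(E,m \right)} = m + 1 = 1 + m$)
$f{\left(L \right)} = -11 - 10 L$ ($f{\left(L \right)} = \left(1^{2} - 12 L - 12 + L 1\right) + L = \left(1 - 12 L - 12 + L\right) + L = \left(-11 - 11 L\right) + L = -11 - 10 L$)
$\frac{f{\left(-223 \right)}}{16668 + l{\left(54 + 30,-87 \right)}} = \frac{-11 - -2230}{16668 + \left(1 - 87\right)} = \frac{-11 + 2230}{16668 - 86} = \frac{2219}{16582}$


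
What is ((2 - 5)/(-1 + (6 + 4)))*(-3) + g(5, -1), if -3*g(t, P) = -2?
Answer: 5/3 ≈ 1.6667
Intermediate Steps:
g(t, P) = 2/3 (g(t, P) = -1/3*(-2) = 2/3)
((2 - 5)/(-1 + (6 + 4)))*(-3) + g(5, -1) = ((2 - 5)/(-1 + (6 + 4)))*(-3) + 2/3 = -3/(-1 + 10)*(-3) + 2/3 = -3/9*(-3) + 2/3 = -3*1/9*(-3) + 2/3 = -1/3*(-3) + 2/3 = 1 + 2/3 = 5/3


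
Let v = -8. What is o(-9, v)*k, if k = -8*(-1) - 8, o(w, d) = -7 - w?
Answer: 0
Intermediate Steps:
k = 0 (k = 8 - 8 = 0)
o(-9, v)*k = (-7 - 1*(-9))*0 = (-7 + 9)*0 = 2*0 = 0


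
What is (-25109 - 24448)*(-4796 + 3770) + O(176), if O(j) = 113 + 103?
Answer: 50845698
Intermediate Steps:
O(j) = 216
(-25109 - 24448)*(-4796 + 3770) + O(176) = (-25109 - 24448)*(-4796 + 3770) + 216 = -49557*(-1026) + 216 = 50845482 + 216 = 50845698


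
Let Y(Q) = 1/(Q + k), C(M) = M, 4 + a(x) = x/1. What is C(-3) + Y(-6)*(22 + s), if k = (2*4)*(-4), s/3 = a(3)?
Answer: -7/2 ≈ -3.5000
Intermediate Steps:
a(x) = -4 + x (a(x) = -4 + x/1 = -4 + x*1 = -4 + x)
s = -3 (s = 3*(-4 + 3) = 3*(-1) = -3)
k = -32 (k = 8*(-4) = -32)
Y(Q) = 1/(-32 + Q) (Y(Q) = 1/(Q - 32) = 1/(-32 + Q))
C(-3) + Y(-6)*(22 + s) = -3 + (22 - 3)/(-32 - 6) = -3 + 19/(-38) = -3 - 1/38*19 = -3 - 1/2 = -7/2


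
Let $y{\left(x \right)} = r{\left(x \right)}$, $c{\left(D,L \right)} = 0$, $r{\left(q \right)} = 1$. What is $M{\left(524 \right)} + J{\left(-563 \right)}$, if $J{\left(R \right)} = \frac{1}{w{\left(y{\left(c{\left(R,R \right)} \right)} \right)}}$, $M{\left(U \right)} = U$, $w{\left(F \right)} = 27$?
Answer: $\frac{14149}{27} \approx 524.04$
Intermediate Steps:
$y{\left(x \right)} = 1$
$J{\left(R \right)} = \frac{1}{27}$
$M{\left(524 \right)} + J{\left(-563 \right)} = 524 + \frac{1}{27} = \frac{14149}{27}$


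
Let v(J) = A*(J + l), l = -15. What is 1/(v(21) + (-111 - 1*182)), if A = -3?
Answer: -1/311 ≈ -0.0032154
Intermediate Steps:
v(J) = 45 - 3*J (v(J) = -3*(J - 15) = -3*(-15 + J) = 45 - 3*J)
1/(v(21) + (-111 - 1*182)) = 1/((45 - 3*21) + (-111 - 1*182)) = 1/((45 - 63) + (-111 - 182)) = 1/(-18 - 293) = 1/(-311) = -1/311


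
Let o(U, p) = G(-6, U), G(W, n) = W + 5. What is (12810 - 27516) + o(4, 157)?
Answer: -14707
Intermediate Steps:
G(W, n) = 5 + W
o(U, p) = -1 (o(U, p) = 5 - 6 = -1)
(12810 - 27516) + o(4, 157) = (12810 - 27516) - 1 = -14706 - 1 = -14707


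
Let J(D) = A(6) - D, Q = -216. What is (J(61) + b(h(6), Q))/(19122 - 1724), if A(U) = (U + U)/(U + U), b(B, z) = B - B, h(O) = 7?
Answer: -30/8699 ≈ -0.0034487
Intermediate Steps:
b(B, z) = 0
A(U) = 1 (A(U) = (2*U)/((2*U)) = (2*U)*(1/(2*U)) = 1)
J(D) = 1 - D
(J(61) + b(h(6), Q))/(19122 - 1724) = ((1 - 1*61) + 0)/(19122 - 1724) = ((1 - 61) + 0)/17398 = (-60 + 0)*(1/17398) = -60*1/17398 = -30/8699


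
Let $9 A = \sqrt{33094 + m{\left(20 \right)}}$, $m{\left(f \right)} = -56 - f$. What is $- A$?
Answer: $- \frac{\sqrt{33018}}{9} \approx -20.19$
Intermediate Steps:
$A = \frac{\sqrt{33018}}{9}$ ($A = \frac{\sqrt{33094 - 76}}{9} = \frac{\sqrt{33018}}{9} \approx 20.19$)
$- A = - \frac{\sqrt{33018}}{9}$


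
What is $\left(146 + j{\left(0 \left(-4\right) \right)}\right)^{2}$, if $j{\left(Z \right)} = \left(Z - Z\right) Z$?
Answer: $21316$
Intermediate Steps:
$j{\left(Z \right)} = 0$ ($j{\left(Z \right)} = 0 Z = 0$)
$\left(146 + j{\left(0 \left(-4\right) \right)}\right)^{2} = \left(146 + 0\right)^{2} = 146^{2} = 21316$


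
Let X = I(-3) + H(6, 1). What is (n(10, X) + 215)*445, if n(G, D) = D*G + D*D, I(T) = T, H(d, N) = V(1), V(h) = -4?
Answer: 86330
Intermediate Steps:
H(d, N) = -4
X = -7 (X = -3 - 4 = -7)
n(G, D) = D² + D*G (n(G, D) = D*G + D² = D² + D*G)
(n(10, X) + 215)*445 = (-7*(-7 + 10) + 215)*445 = (-7*3 + 215)*445 = (-21 + 215)*445 = 194*445 = 86330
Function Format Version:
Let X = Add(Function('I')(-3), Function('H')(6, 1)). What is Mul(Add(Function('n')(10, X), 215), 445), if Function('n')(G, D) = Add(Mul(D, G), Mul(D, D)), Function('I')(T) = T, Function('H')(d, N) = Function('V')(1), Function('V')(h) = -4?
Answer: 86330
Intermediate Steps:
Function('H')(d, N) = -4
X = -7 (X = Add(-3, -4) = -7)
Function('n')(G, D) = Add(Pow(D, 2), Mul(D, G)) (Function('n')(G, D) = Add(Mul(D, G), Pow(D, 2)) = Add(Pow(D, 2), Mul(D, G)))
Mul(Add(Function('n')(10, X), 215), 445) = Mul(Add(Mul(-7, Add(-7, 10)), 215), 445) = Mul(Add(Mul(-7, 3), 215), 445) = Mul(Add(-21, 215), 445) = Mul(194, 445) = 86330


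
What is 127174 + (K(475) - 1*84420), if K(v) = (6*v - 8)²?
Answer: 8119718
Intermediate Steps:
K(v) = (-8 + 6*v)²
127174 + (K(475) - 1*84420) = 127174 + (4*(-4 + 3*475)² - 1*84420) = 127174 + (4*(-4 + 1425)² - 84420) = 127174 + (4*1421² - 84420) = 127174 + (4*2019241 - 84420) = 127174 + (8076964 - 84420) = 127174 + 7992544 = 8119718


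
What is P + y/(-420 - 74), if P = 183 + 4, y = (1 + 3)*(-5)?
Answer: 46199/247 ≈ 187.04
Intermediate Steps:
y = -20 (y = 4*(-5) = -20)
P = 187
P + y/(-420 - 74) = 187 - 20/(-420 - 74) = 187 - 20/(-494) = 187 - 1/494*(-20) = 187 + 10/247 = 46199/247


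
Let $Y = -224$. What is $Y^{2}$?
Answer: $50176$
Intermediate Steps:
$Y^{2} = \left(-224\right)^{2} = 50176$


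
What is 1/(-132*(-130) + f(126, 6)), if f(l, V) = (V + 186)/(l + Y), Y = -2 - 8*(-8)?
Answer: 47/806568 ≈ 5.8272e-5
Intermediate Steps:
Y = 62 (Y = -2 + 64 = 62)
f(l, V) = (186 + V)/(62 + l) (f(l, V) = (V + 186)/(l + 62) = (186 + V)/(62 + l))
1/(-132*(-130) + f(126, 6)) = 1/(-132*(-130) + (186 + 6)/(62 + 126)) = 1/(17160 + 192/188) = 1/(17160 + (1/188)*192) = 1/(17160 + 48/47) = 1/(806568/47) = 47/806568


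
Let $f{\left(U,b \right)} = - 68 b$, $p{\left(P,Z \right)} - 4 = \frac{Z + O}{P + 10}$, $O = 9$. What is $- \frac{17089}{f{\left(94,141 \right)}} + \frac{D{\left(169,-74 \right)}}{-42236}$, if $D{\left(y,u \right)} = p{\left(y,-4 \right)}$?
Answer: $\frac{8074381048}{4530476217} \approx 1.7822$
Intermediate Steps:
$p{\left(P,Z \right)} = 4 + \frac{9 + Z}{10 + P}$ ($p{\left(P,Z \right)} = 4 + \frac{Z + 9}{P + 10} = 4 + \frac{9 + Z}{10 + P}$)
$D{\left(y,u \right)} = \frac{45 + 4 y}{10 + y}$ ($D{\left(y,u \right)} = \frac{49 - 4 + 4 y}{10 + y} = \frac{45 + 4 y}{10 + y}$)
$- \frac{17089}{f{\left(94,141 \right)}} + \frac{D{\left(169,-74 \right)}}{-42236} = - \frac{17089}{\left(-68\right) 141} + \frac{\frac{1}{10 + 169} \left(45 + 4 \cdot 169\right)}{-42236} = - \frac{17089}{-9588} + \frac{45 + 676}{179} \left(- \frac{1}{42236}\right) = \left(-17089\right) \left(- \frac{1}{9588}\right) + \frac{1}{179} \cdot 721 \left(- \frac{1}{42236}\right) = \frac{17089}{9588} + \frac{721}{179} \left(- \frac{1}{42236}\right) = \frac{17089}{9588} - \frac{721}{7560244} = \frac{8074381048}{4530476217}$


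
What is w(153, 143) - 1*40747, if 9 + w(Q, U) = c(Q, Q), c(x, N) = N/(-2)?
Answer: -81665/2 ≈ -40833.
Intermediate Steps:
c(x, N) = -N/2 (c(x, N) = N*(-1/2) = -N/2)
w(Q, U) = -9 - Q/2
w(153, 143) - 1*40747 = (-9 - 1/2*153) - 1*40747 = (-9 - 153/2) - 40747 = -171/2 - 40747 = -81665/2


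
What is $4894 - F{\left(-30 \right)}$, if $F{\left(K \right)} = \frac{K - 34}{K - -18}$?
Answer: $\frac{14666}{3} \approx 4888.7$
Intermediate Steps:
$F{\left(K \right)} = \frac{-34 + K}{18 + K}$ ($F{\left(K \right)} = \frac{-34 + K}{K + 18} = \frac{-34 + K}{18 + K}$)
$4894 - F{\left(-30 \right)} = 4894 - \frac{-34 - 30}{18 - 30} = 4894 - \frac{1}{-12} \left(-64\right) = 4894 - \left(- \frac{1}{12}\right) \left(-64\right) = 4894 - \frac{16}{3} = \frac{14666}{3}$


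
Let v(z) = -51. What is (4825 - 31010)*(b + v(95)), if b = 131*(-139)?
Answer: 478138100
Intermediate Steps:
b = -18209
(4825 - 31010)*(b + v(95)) = (4825 - 31010)*(-18209 - 51) = -26185*(-18260) = 478138100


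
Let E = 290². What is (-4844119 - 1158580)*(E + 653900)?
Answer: -4429991862000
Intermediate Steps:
E = 84100
(-4844119 - 1158580)*(E + 653900) = (-4844119 - 1158580)*(84100 + 653900) = -6002699*738000 = -4429991862000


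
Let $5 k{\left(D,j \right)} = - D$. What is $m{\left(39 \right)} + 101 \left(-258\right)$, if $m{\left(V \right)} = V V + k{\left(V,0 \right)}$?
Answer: $- \frac{122724}{5} \approx -24545.0$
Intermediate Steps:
$k{\left(D,j \right)} = - \frac{D}{5}$ ($k{\left(D,j \right)} = \frac{\left(-1\right) D}{5} = - \frac{D}{5}$)
$m{\left(V \right)} = V^{2} - \frac{V}{5}$ ($m{\left(V \right)} = V V - \frac{V}{5} = V^{2} - \frac{V}{5}$)
$m{\left(39 \right)} + 101 \left(-258\right) = 39 \left(- \frac{1}{5} + 39\right) + 101 \left(-258\right) = 39 \cdot \frac{194}{5} - 26058 = \frac{7566}{5} - 26058 = - \frac{122724}{5}$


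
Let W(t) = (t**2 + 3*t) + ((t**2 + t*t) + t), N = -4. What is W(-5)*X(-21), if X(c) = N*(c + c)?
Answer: 9240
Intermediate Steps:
X(c) = -8*c (X(c) = -4*(c + c) = -8*c)
W(t) = 3*t**2 + 4*t (W(t) = (t**2 + 3*t) + ((t**2 + t**2) + t) = (t**2 + 3*t) + (2*t**2 + t) = (t**2 + 3*t) + (t + 2*t**2) = 3*t**2 + 4*t)
W(-5)*X(-21) = (-5*(4 + 3*(-5)))*(-8*(-21)) = -5*(4 - 15)*168 = -5*(-11)*168 = 55*168 = 9240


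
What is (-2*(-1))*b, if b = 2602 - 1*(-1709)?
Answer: 8622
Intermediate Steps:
b = 4311 (b = 2602 + 1709 = 4311)
(-2*(-1))*b = -2*(-1)*4311 = 2*4311 = 8622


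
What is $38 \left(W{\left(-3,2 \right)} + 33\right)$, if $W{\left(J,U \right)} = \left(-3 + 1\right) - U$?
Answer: $1102$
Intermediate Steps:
$W{\left(J,U \right)} = -2 - U$
$38 \left(W{\left(-3,2 \right)} + 33\right) = 38 \left(\left(-2 - 2\right) + 33\right) = 38 \left(-4 + 33\right) = 38 \cdot 29 = 1102$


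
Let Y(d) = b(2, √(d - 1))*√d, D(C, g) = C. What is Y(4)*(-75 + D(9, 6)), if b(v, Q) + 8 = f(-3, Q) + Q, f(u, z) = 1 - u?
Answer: 528 - 132*√3 ≈ 299.37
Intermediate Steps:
b(v, Q) = -4 + Q (b(v, Q) = -8 + ((1 - 1*(-3)) + Q) = -8 + ((1 + 3) + Q) = -8 + (4 + Q) = -4 + Q)
Y(d) = √d*(-4 + √(-1 + d)) (Y(d) = (-4 + √(d - 1))*√d = (-4 + √(-1 + d))*√d = √d*(-4 + √(-1 + d)))
Y(4)*(-75 + D(9, 6)) = (√4*(-4 + √(-1 + 4)))*(-75 + 9) = (2*(-4 + √3))*(-66) = (-8 + 2*√3)*(-66) = 528 - 132*√3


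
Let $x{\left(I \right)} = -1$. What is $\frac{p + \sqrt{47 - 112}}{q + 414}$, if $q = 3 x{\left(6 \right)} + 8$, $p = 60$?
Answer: $\frac{60}{419} + \frac{i \sqrt{65}}{419} \approx 0.1432 + 0.019242 i$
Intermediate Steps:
$q = 5$ ($q = 3 \left(-1\right) + 8 = -3 + 8 = 5$)
$\frac{p + \sqrt{47 - 112}}{q + 414} = \frac{60 + \sqrt{47 - 112}}{5 + 414} = \frac{60 + \sqrt{-65}}{419} = \left(60 + i \sqrt{65}\right) \frac{1}{419} = \frac{60}{419} + \frac{i \sqrt{65}}{419}$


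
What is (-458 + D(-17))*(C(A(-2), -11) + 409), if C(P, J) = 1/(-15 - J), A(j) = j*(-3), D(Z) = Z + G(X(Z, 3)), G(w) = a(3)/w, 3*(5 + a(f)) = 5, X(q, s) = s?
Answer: -2335325/12 ≈ -1.9461e+5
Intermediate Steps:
a(f) = -10/3 (a(f) = -5 + (1/3)*5 = -5 + 5/3 = -10/3)
G(w) = -10/(3*w)
D(Z) = -10/9 + Z (D(Z) = Z - 10/3/3 = Z - 10/3*1/3 = Z - 10/9 = -10/9 + Z)
A(j) = -3*j
(-458 + D(-17))*(C(A(-2), -11) + 409) = (-458 + (-10/9 - 17))*(-1/(15 - 11) + 409) = (-458 - 163/9)*(-1/4 + 409) = -4285*(-1*1/4 + 409)/9 = -4285*(-1/4 + 409)/9 = -4285/9*1635/4 = -2335325/12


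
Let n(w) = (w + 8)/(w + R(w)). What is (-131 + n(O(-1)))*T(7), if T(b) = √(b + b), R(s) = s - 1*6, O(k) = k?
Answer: -1055*√14/8 ≈ -493.43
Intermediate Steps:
R(s) = -6 + s (R(s) = s - 6 = -6 + s)
T(b) = √2*√b (T(b) = √(2*b) = √2*√b)
n(w) = (8 + w)/(-6 + 2*w) (n(w) = (w + 8)/(w + (-6 + w)) = (8 + w)/(-6 + 2*w))
(-131 + n(O(-1)))*T(7) = (-131 + (8 - 1)/(2*(-3 - 1)))*(√2*√7) = (-131 + (½)*7/(-4))*√14 = (-131 + (½)*(-¼)*7)*√14 = (-131 - 7/8)*√14 = -1055*√14/8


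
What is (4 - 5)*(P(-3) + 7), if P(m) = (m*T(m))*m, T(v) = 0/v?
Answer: -7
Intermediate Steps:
T(v) = 0
P(m) = 0 (P(m) = (m*0)*m = 0*m = 0)
(4 - 5)*(P(-3) + 7) = (4 - 5)*(0 + 7) = -1*7 = -7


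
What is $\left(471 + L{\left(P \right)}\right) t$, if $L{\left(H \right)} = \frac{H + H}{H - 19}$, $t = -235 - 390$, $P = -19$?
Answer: $-295000$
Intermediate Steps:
$t = -625$ ($t = -235 - 390 = -625$)
$L{\left(H \right)} = \frac{2 H}{-19 + H}$
$\left(471 + L{\left(P \right)}\right) t = \left(471 + 2 \left(-19\right) \frac{1}{-19 - 19}\right) \left(-625\right) = \left(471 + 2 \left(-19\right) \frac{1}{-38}\right) \left(-625\right) = \left(471 + 2 \left(-19\right) \left(- \frac{1}{38}\right)\right) \left(-625\right) = \left(471 + 1\right) \left(-625\right) = 472 \left(-625\right) = -295000$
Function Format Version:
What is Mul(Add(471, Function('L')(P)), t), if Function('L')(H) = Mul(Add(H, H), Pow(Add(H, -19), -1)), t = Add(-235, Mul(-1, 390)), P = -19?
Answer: -295000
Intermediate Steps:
t = -625 (t = Add(-235, -390) = -625)
Function('L')(H) = Mul(2, H, Pow(Add(-19, H), -1)) (Function('L')(H) = Mul(Mul(2, H), Pow(Add(-19, H), -1)) = Mul(2, H, Pow(Add(-19, H), -1)))
Mul(Add(471, Function('L')(P)), t) = Mul(Add(471, Mul(2, -19, Pow(Add(-19, -19), -1))), -625) = Mul(Add(471, Mul(2, -19, Pow(-38, -1))), -625) = Mul(Add(471, Mul(2, -19, Rational(-1, 38))), -625) = Mul(Add(471, 1), -625) = Mul(472, -625) = -295000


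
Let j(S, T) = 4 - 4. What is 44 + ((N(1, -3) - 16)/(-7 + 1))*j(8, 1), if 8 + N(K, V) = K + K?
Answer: 44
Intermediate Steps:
N(K, V) = -8 + 2*K (N(K, V) = -8 + (K + K) = -8 + 2*K)
j(S, T) = 0
44 + ((N(1, -3) - 16)/(-7 + 1))*j(8, 1) = 44 + (((-8 + 2*1) - 16)/(-7 + 1))*0 = 44 + (((-8 + 2) - 16)/(-6))*0 = 44 + ((-6 - 16)*(-1/6))*0 = 44 - 22*(-1/6)*0 = 44 + (11/3)*0 = 44 + 0 = 44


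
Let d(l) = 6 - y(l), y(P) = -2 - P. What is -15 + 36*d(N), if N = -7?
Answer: 21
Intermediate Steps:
d(l) = 8 + l (d(l) = 6 - (-2 - l) = 6 + (2 + l) = 8 + l)
-15 + 36*d(N) = -15 + 36*(8 - 7) = -15 + 36*1 = -15 + 36 = 21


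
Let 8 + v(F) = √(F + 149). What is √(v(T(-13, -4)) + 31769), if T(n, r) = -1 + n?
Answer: √(31761 + 3*√15) ≈ 178.25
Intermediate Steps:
v(F) = -8 + √(149 + F) (v(F) = -8 + √(F + 149) = -8 + √(149 + F))
√(v(T(-13, -4)) + 31769) = √((-8 + √(149 + (-1 - 13))) + 31769) = √((-8 + √(149 - 14)) + 31769) = √((-8 + √135) + 31769) = √((-8 + 3*√15) + 31769) = √(31761 + 3*√15)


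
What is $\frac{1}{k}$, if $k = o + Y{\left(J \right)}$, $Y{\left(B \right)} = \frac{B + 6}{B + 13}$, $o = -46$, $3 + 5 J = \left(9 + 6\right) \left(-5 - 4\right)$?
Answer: $- \frac{73}{3250} \approx -0.022462$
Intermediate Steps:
$J = - \frac{138}{5}$ ($J = - \frac{3}{5} + \frac{\left(9 + 6\right) \left(-5 - 4\right)}{5} = - \frac{3}{5} + \frac{15 \left(-9\right)}{5} = - \frac{3}{5} + \frac{1}{5} \left(-135\right) = - \frac{3}{5} - 27 = - \frac{138}{5} \approx -27.6$)
$Y{\left(B \right)} = \frac{6 + B}{13 + B}$
$k = - \frac{3250}{73}$ ($k = -46 + \frac{6 - \frac{138}{5}}{13 - \frac{138}{5}} = -46 + \frac{1}{- \frac{73}{5}} \left(- \frac{108}{5}\right) = -46 - - \frac{108}{73} = -46 + \frac{108}{73} = - \frac{3250}{73} \approx -44.521$)
$\frac{1}{k} = \frac{1}{- \frac{3250}{73}} = - \frac{73}{3250}$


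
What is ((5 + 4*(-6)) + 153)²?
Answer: 17956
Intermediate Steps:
((5 + 4*(-6)) + 153)² = ((5 - 24) + 153)² = (-19 + 153)² = 134² = 17956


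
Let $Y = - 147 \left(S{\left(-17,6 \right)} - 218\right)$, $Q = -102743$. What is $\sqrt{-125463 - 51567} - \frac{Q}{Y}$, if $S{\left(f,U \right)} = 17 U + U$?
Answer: $\frac{102743}{16170} + 3 i \sqrt{19670} \approx 6.3539 + 420.75 i$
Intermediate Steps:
$S{\left(f,U \right)} = 18 U$
$Y = 16170$ ($Y = - 147 \left(18 \cdot 6 - 218\right) = - 147 \left(108 - 218\right) = \left(-147\right) \left(-110\right) = 16170$)
$\sqrt{-125463 - 51567} - \frac{Q}{Y} = \sqrt{-125463 - 51567} - - \frac{102743}{16170} = \sqrt{-177030} - \left(-102743\right) \frac{1}{16170} = 3 i \sqrt{19670} - - \frac{102743}{16170} = 3 i \sqrt{19670} + \frac{102743}{16170} = \frac{102743}{16170} + 3 i \sqrt{19670}$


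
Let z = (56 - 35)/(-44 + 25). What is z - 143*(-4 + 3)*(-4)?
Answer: -10889/19 ≈ -573.11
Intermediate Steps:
z = -21/19 (z = 21/(-19) = 21*(-1/19) = -21/19 ≈ -1.1053)
z - 143*(-4 + 3)*(-4) = -21/19 - 143*(-4 + 3)*(-4) = -21/19 - (-143)*(-4) = -21/19 - 143*4 = -21/19 - 572 = -10889/19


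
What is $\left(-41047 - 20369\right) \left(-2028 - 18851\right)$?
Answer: $1282304664$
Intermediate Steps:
$\left(-41047 - 20369\right) \left(-2028 - 18851\right) = \left(-61416\right) \left(-20879\right) = 1282304664$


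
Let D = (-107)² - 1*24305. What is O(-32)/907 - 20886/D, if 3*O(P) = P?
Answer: 28209707/17490588 ≈ 1.6129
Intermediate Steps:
O(P) = P/3
D = -12856 (D = 11449 - 24305 = -12856)
O(-32)/907 - 20886/D = ((⅓)*(-32))/907 - 20886/(-12856) = -32/3*1/907 - 20886*(-1/12856) = -32/2721 + 10443/6428 = 28209707/17490588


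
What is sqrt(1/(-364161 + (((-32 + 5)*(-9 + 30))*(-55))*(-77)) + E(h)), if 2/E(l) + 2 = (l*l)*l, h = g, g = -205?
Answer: I*sqrt(4160709043913683478)/2647147099618 ≈ 0.00077056*I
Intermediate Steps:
h = -205
E(l) = 2/(-2 + l**3) (E(l) = 2/(-2 + (l*l)*l) = 2/(-2 + l**2*l) = 2/(-2 + l**3))
sqrt(1/(-364161 + (((-32 + 5)*(-9 + 30))*(-55))*(-77)) + E(h)) = sqrt(1/(-364161 + (((-32 + 5)*(-9 + 30))*(-55))*(-77)) + 2/(-2 + (-205)**3)) = sqrt(1/(-364161 + (-27*21*(-55))*(-77)) + 2/(-2 - 8615125)) = sqrt(1/(-364161 - 567*(-55)*(-77)) + 2/(-8615127)) = sqrt(1/(-364161 + 31185*(-77)) + 2*(-1/8615127)) = sqrt(1/(-364161 - 2401245) - 2/8615127) = sqrt(1/(-2765406) - 2/8615127) = sqrt(-1/2765406 - 2/8615127) = sqrt(-1571771/2647147099618) = I*sqrt(4160709043913683478)/2647147099618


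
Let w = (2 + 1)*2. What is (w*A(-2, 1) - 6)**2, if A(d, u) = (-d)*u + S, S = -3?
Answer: 144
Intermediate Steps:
w = 6 (w = 3*2 = 6)
A(d, u) = -3 - d*u (A(d, u) = (-d)*u - 3 = -d*u - 3 = -3 - d*u)
(w*A(-2, 1) - 6)**2 = (6*(-3 - 1*(-2)*1) - 6)**2 = (6*(-3 + 2) - 6)**2 = (6*(-1) - 6)**2 = (-6 - 6)**2 = (-12)**2 = 144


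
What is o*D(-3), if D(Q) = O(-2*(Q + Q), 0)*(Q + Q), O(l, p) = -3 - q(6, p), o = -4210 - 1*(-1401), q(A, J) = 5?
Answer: -134832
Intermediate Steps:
o = -2809 (o = -4210 + 1401 = -2809)
O(l, p) = -8 (O(l, p) = -3 - 1*5 = -3 - 5 = -8)
D(Q) = -16*Q (D(Q) = -8*(Q + Q) = -16*Q)
o*D(-3) = -(-44944)*(-3) = -2809*48 = -134832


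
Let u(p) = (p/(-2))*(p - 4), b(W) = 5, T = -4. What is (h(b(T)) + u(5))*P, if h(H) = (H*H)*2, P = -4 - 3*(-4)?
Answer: 380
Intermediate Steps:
P = 8 (P = -4 + 12 = 8)
h(H) = 2*H² (h(H) = H²*2 = 2*H²)
u(p) = -p*(-4 + p)/2 (u(p) = (p*(-½))*(-4 + p) = (-p/2)*(-4 + p) = -p*(-4 + p)/2)
(h(b(T)) + u(5))*P = (2*5² + (½)*5*(4 - 1*5))*8 = (2*25 + (½)*5*(4 - 5))*8 = (50 + (½)*5*(-1))*8 = (50 - 5/2)*8 = (95/2)*8 = 380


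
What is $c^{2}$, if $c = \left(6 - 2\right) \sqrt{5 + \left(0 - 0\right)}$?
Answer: $80$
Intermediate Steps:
$c = 4 \sqrt{5}$ ($c = 4 \sqrt{5 + \left(0 + 0\right)} = 4 \sqrt{5 + 0} = 4 \sqrt{5} \approx 8.9443$)
$c^{2} = \left(4 \sqrt{5}\right)^{2} = 80$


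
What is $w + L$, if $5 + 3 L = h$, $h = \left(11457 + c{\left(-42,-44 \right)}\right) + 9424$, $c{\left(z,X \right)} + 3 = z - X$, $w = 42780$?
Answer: $\frac{149215}{3} \approx 49738.0$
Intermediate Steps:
$c{\left(z,X \right)} = -3 + z - X$ ($c{\left(z,X \right)} = -3 - \left(X - z\right) = -3 + z - X$)
$h = 20880$ ($h = \left(11457 - 1\right) + 9424 = 11456 + 9424 = 20880$)
$L = \frac{20875}{3}$ ($L = - \frac{5}{3} + \frac{1}{3} \cdot 20880 = - \frac{5}{3} + 6960 = \frac{20875}{3} \approx 6958.3$)
$w + L = 42780 + \frac{20875}{3} = \frac{149215}{3}$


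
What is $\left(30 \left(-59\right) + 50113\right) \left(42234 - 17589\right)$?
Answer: $1191413235$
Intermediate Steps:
$\left(30 \left(-59\right) + 50113\right) \left(42234 - 17589\right) = \left(-1770 + 50113\right) 24645 = 48343 \cdot 24645 = 1191413235$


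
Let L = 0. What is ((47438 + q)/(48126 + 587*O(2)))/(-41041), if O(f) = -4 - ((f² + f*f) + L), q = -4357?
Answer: -43081/1686046362 ≈ -2.5552e-5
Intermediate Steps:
O(f) = -4 - 2*f² (O(f) = -4 - ((f² + f*f) + 0) = -4 - ((f² + f²) + 0) = -4 - (2*f² + 0) = -4 - 2*f²)
((47438 + q)/(48126 + 587*O(2)))/(-41041) = ((47438 - 4357)/(48126 + 587*(-4 - 2*2²)))/(-41041) = (43081/(48126 + 587*(-4 - 2*4)))*(-1/41041) = (43081/(48126 + 587*(-4 - 8)))*(-1/41041) = (43081/(48126 + 587*(-12)))*(-1/41041) = (43081/(48126 - 7044))*(-1/41041) = (43081/41082)*(-1/41041) = -43081/1686046362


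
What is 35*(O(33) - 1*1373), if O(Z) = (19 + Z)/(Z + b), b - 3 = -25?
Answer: -526785/11 ≈ -47890.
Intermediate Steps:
b = -22 (b = 3 - 25 = -22)
O(Z) = (19 + Z)/(-22 + Z) (O(Z) = (19 + Z)/(Z - 22) = (19 + Z)/(-22 + Z))
35*(O(33) - 1*1373) = 35*((19 + 33)/(-22 + 33) - 1*1373) = 35*(52/11 - 1373) = 35*(-15051/11) = -526785/11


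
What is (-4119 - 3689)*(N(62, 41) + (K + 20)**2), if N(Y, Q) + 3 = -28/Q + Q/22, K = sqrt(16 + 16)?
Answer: -1514841792/451 - 1249280*sqrt(2) ≈ -5.1256e+6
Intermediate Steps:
K = 4*sqrt(2) (K = sqrt(32) = 4*sqrt(2) ≈ 5.6569)
N(Y, Q) = -3 - 28/Q + Q/22 (N(Y, Q) = -3 + (-28/Q + Q/22) = -3 - 28/Q + Q/22)
(-4119 - 3689)*(N(62, 41) + (K + 20)**2) = (-4119 - 3689)*((-3 - 28/41 + (1/22)*41) + (4*sqrt(2) + 20)**2) = -7808*((-3 - 28*1/41 + 41/22) + (20 + 4*sqrt(2))**2) = -7808*((-3 - 28/41 + 41/22) + (20 + 4*sqrt(2))**2) = -7808*(-1641/902 + (20 + 4*sqrt(2))**2) = 6406464/451 - 7808*(20 + 4*sqrt(2))**2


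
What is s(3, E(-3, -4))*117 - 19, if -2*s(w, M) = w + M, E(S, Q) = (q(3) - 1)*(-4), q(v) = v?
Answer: 547/2 ≈ 273.50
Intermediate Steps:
E(S, Q) = -8 (E(S, Q) = (3 - 1)*(-4) = 2*(-4) = -8)
s(w, M) = -M/2 - w/2 (s(w, M) = -(w + M)/2 = -(M + w)/2 = -M/2 - w/2)
s(3, E(-3, -4))*117 - 19 = (-1/2*(-8) - 1/2*3)*117 - 19 = (4 - 3/2)*117 - 19 = (5/2)*117 - 19 = 585/2 - 19 = 547/2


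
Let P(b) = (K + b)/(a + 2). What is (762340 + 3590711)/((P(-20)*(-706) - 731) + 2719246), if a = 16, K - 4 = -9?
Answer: 39177459/24475460 ≈ 1.6007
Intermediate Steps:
K = -5 (K = 4 - 9 = -5)
P(b) = -5/18 + b/18 (P(b) = (-5 + b)/(16 + 2) = (-5 + b)/18 = (-5 + b)*(1/18) = -5/18 + b/18)
(762340 + 3590711)/((P(-20)*(-706) - 731) + 2719246) = (762340 + 3590711)/(((-5/18 + (1/18)*(-20))*(-706) - 731) + 2719246) = 4353051/(((-5/18 - 10/9)*(-706) - 731) + 2719246) = 4353051/((-25/18*(-706) - 731) + 2719246) = 4353051/((8825/9 - 731) + 2719246) = 4353051/(2246/9 + 2719246) = 4353051/(24475460/9) = 4353051*(9/24475460) = 39177459/24475460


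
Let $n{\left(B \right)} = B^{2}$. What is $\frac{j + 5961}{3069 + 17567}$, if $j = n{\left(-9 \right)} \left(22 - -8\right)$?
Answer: $\frac{8391}{20636} \approx 0.40662$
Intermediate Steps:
$j = 2430$ ($j = \left(-9\right)^{2} \left(22 - -8\right) = 81 \left(22 + 8\right) = 81 \cdot 30 = 2430$)
$\frac{j + 5961}{3069 + 17567} = \frac{2430 + 5961}{3069 + 17567} = \frac{8391}{20636}$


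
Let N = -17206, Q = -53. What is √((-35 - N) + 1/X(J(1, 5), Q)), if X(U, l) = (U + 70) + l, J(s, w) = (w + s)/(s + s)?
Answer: √1717105/10 ≈ 131.04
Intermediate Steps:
J(s, w) = (s + w)/(2*s) (J(s, w) = (s + w)/((2*s)) = (s + w)*(1/(2*s)) = (s + w)/(2*s))
X(U, l) = 70 + U + l (X(U, l) = (70 + U) + l = 70 + U + l)
√((-35 - N) + 1/X(J(1, 5), Q)) = √((-35 - 1*(-17206)) + 1/(70 + (½)*(1 + 5)/1 - 53)) = √((-35 + 17206) + 1/(70 + (½)*1*6 - 53)) = √(17171 + 1/(70 + 3 - 53)) = √(17171 + 1/20) = √(343421/20) = √1717105/10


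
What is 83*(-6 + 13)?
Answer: 581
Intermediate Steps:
83*(-6 + 13) = 83*7 = 581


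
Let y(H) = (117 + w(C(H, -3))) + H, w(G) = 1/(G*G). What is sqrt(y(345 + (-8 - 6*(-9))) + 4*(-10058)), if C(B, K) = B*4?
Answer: 3*I*sqrt(10796524167)/1564 ≈ 199.31*I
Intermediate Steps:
C(B, K) = 4*B
w(G) = G**(-2) (w(G) = 1/(G**2) = G**(-2))
y(H) = 117 + H + 1/(16*H**2) (y(H) = (117 + (4*H)**(-2)) + H = (117 + 1/(16*H**2)) + H = 117 + H + 1/(16*H**2))
sqrt(y(345 + (-8 - 6*(-9))) + 4*(-10058)) = sqrt((117 + (345 + (-8 - 6*(-9))) + 1/(16*(345 + (-8 - 6*(-9)))**2)) + 4*(-10058)) = sqrt((117 + (345 + (-8 + 54)) + 1/(16*(345 + (-8 + 54))**2)) - 40232) = sqrt((117 + (345 + 46) + 1/(16*(345 + 46)**2)) - 40232) = sqrt((117 + 391 + (1/16)/391**2) - 40232) = sqrt((117 + 391 + (1/16)*(1/152881)) - 40232) = sqrt((117 + 391 + 1/2446096) - 40232) = sqrt(1242616769/2446096 - 40232) = sqrt(-97168717503/2446096) = 3*I*sqrt(10796524167)/1564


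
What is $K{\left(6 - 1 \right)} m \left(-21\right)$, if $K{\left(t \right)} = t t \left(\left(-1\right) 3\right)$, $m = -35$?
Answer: $-55125$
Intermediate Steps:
$K{\left(t \right)} = - 3 t^{2}$ ($K{\left(t \right)} = t^{2} \left(-3\right) = - 3 t^{2}$)
$K{\left(6 - 1 \right)} m \left(-21\right) = - 3 \left(6 - 1\right)^{2} \left(-35\right) \left(-21\right) = - 3 \cdot 5^{2} \left(-35\right) \left(-21\right) = \left(-3\right) 25 \left(-35\right) \left(-21\right) = \left(-75\right) \left(-35\right) \left(-21\right) = 2625 \left(-21\right) = -55125$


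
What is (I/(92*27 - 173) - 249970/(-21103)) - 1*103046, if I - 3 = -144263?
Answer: -5027920412628/48769033 ≈ -1.0310e+5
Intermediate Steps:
I = -144260 (I = 3 - 144263 = -144260)
(I/(92*27 - 173) - 249970/(-21103)) - 1*103046 = (-144260/(92*27 - 173) - 249970/(-21103)) - 1*103046 = (-144260/(2484 - 173) - 249970*(-1/21103)) - 103046 = (-144260/2311 + 249970/21103) - 103046 = -2466638110/48769033 - 103046 = -5027920412628/48769033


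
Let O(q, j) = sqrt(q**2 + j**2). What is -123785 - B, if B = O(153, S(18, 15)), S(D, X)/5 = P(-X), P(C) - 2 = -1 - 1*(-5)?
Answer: -123785 - 3*sqrt(2701) ≈ -1.2394e+5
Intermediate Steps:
P(C) = 6 (P(C) = 2 + (-1 - 1*(-5)) = 2 + (-1 + 5) = 2 + 4 = 6)
S(D, X) = 30 (S(D, X) = 5*6 = 30)
O(q, j) = sqrt(j**2 + q**2)
B = 3*sqrt(2701) (B = sqrt(30**2 + 153**2) = sqrt(900 + 23409) = sqrt(24309) = 3*sqrt(2701) ≈ 155.91)
-123785 - B = -123785 - 3*sqrt(2701)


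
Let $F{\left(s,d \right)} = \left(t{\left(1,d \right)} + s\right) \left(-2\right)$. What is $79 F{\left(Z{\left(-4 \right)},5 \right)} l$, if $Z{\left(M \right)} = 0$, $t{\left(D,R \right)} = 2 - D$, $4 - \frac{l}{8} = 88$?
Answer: $106176$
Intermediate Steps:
$l = -672$ ($l = 32 - 704 = -672$)
$F{\left(s,d \right)} = -2 - 2 s$ ($F{\left(s,d \right)} = \left(\left(2 - 1\right) + s\right) \left(-2\right) = \left(1 + s\right) \left(-2\right) = -2 - 2 s$)
$79 F{\left(Z{\left(-4 \right)},5 \right)} l = 79 \left(-2 - 0\right) \left(-672\right) = 79 \left(-2 + 0\right) \left(-672\right) = 79 \left(-2\right) \left(-672\right) = \left(-158\right) \left(-672\right) = 106176$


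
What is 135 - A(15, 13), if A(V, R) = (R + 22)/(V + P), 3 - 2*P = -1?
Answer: 2260/17 ≈ 132.94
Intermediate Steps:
P = 2 (P = 3/2 - 1/2*(-1) = 3/2 + 1/2 = 2)
A(V, R) = (22 + R)/(2 + V) (A(V, R) = (R + 22)/(V + 2) = (22 + R)/(2 + V))
135 - A(15, 13) = 135 - (22 + 13)/(2 + 15) = 135 - 35/17 = 2260/17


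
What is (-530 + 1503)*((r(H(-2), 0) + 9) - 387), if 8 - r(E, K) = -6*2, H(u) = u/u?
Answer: -348334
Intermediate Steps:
H(u) = 1
r(E, K) = 20 (r(E, K) = 8 - (-6)*2 = 8 - 1*(-12) = 8 + 12 = 20)
(-530 + 1503)*((r(H(-2), 0) + 9) - 387) = (-530 + 1503)*((20 + 9) - 387) = 973*(29 - 387) = 973*(-358) = -348334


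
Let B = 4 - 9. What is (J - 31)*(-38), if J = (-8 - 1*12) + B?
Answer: 2128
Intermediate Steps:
B = -5
J = -25 (J = (-8 - 1*12) - 5 = (-8 - 12) - 5 = -20 - 5 = -25)
(J - 31)*(-38) = (-25 - 31)*(-38) = -56*(-38) = 2128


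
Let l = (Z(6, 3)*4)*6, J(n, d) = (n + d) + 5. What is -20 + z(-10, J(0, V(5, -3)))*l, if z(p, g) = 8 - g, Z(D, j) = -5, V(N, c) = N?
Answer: 220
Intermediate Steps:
J(n, d) = 5 + d + n (J(n, d) = (d + n) + 5 = 5 + d + n)
l = -120 (l = -5*4*6 = -20*6 = -120)
-20 + z(-10, J(0, V(5, -3)))*l = -20 + (8 - (5 + 5 + 0))*(-120) = -20 + (8 - 1*10)*(-120) = -20 + (8 - 10)*(-120) = -20 - 2*(-120) = -20 + 240 = 220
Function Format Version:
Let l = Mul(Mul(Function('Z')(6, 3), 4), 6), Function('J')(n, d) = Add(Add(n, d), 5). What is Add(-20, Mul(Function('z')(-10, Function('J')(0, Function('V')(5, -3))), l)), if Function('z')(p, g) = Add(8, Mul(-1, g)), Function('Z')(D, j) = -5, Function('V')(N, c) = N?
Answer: 220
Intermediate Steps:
Function('J')(n, d) = Add(5, d, n) (Function('J')(n, d) = Add(Add(d, n), 5) = Add(5, d, n))
l = -120 (l = Mul(Mul(-5, 4), 6) = Mul(-20, 6) = -120)
Add(-20, Mul(Function('z')(-10, Function('J')(0, Function('V')(5, -3))), l)) = Add(-20, Mul(Add(8, Mul(-1, Add(5, 5, 0))), -120)) = Add(-20, Mul(Add(8, Mul(-1, 10)), -120)) = Add(-20, Mul(Add(8, -10), -120)) = Add(-20, Mul(-2, -120)) = Add(-20, 240) = 220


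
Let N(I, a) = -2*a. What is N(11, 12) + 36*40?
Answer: 1416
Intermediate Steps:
N(11, 12) + 36*40 = -2*12 + 36*40 = -24 + 1440 = 1416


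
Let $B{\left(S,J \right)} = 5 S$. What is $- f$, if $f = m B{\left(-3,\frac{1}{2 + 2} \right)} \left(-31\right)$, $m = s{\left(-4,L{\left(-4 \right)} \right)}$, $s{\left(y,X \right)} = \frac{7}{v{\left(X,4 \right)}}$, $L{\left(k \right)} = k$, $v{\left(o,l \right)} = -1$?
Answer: $3255$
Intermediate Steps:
$s{\left(y,X \right)} = -7$ ($s{\left(y,X \right)} = \frac{7}{-1} = 7 \left(-1\right) = -7$)
$m = -7$
$f = -3255$ ($f = - 7 \cdot 5 \left(-3\right) \left(-31\right) = \left(-7\right) \left(-15\right) \left(-31\right) = 105 \left(-31\right) = -3255$)
$- f = \left(-1\right) \left(-3255\right) = 3255$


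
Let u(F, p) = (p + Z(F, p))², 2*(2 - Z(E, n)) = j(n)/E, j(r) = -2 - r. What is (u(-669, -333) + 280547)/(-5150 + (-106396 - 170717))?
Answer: -698095430677/505319642172 ≈ -1.3815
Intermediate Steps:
Z(E, n) = 2 - (-2 - n)/(2*E)
u(F, p) = (p + (2 + p + 4*F)/(2*F))²
(u(-669, -333) + 280547)/(-5150 + (-106396 - 170717)) = ((¼)*(2 - 333 + 2*(-669)*(2 - 333))²/(-669)² + 280547)/(-5150 + (-106396 - 170717)) = ((¼)*(1/447561)*(2 - 333 + 2*(-669)*(-331))² + 280547)/(-5150 - 277113) = ((¼)*(1/447561)*(2 - 333 + 442878)² + 280547)/(-282263) = ((¼)*(1/447561)*442547² + 280547)*(-1/282263) = ((¼)*(1/447561)*195847847209 + 280547)*(-1/282263) = (195847847209/1790244 + 280547)*(-1/282263) = (698095430677/1790244)*(-1/282263) = -698095430677/505319642172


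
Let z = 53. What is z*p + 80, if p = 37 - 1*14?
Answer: 1299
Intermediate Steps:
p = 23 (p = 37 - 14 = 23)
z*p + 80 = 53*23 + 80 = 1219 + 80 = 1299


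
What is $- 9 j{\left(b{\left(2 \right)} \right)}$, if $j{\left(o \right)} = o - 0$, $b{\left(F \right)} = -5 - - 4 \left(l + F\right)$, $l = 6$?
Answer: $-243$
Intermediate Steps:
$b{\left(F \right)} = 19 + 4 F$ ($b{\left(F \right)} = -5 - - 4 \left(6 + F\right) = -5 - \left(-24 - 4 F\right) = -5 + \left(24 + 4 F\right) = 19 + 4 F$)
$j{\left(o \right)} = o$ ($j{\left(o \right)} = o + 0 = o$)
$- 9 j{\left(b{\left(2 \right)} \right)} = - 9 \left(19 + 4 \cdot 2\right) = - 9 \left(19 + 8\right) = \left(-9\right) 27 = -243$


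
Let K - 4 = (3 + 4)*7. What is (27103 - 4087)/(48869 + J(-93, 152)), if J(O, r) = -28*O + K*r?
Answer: 7672/19843 ≈ 0.38663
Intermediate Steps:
K = 53 (K = 4 + (3 + 4)*7 = 4 + 7*7 = 4 + 49 = 53)
J(O, r) = -28*O + 53*r
(27103 - 4087)/(48869 + J(-93, 152)) = (27103 - 4087)/(48869 + (-28*(-93) + 53*152)) = 23016/(48869 + (2604 + 8056)) = 23016/(48869 + 10660) = 23016/59529 = 23016*(1/59529) = 7672/19843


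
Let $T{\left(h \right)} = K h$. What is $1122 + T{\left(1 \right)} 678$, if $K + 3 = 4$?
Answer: $1800$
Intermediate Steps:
$K = 1$ ($K = -3 + 4 = 1$)
$T{\left(h \right)} = h$ ($T{\left(h \right)} = 1 h = h$)
$1122 + T{\left(1 \right)} 678 = 1122 + 1 \cdot 678 = 1122 + 678 = 1800$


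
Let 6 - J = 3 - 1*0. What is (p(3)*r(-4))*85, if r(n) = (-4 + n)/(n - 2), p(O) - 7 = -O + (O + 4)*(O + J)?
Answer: 15640/3 ≈ 5213.3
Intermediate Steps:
J = 3 (J = 6 - (3 - 1*0) = 6 - (3 + 0) = 6 - 1*3 = 6 - 3 = 3)
p(O) = 7 - O + (3 + O)*(4 + O) (p(O) = 7 + (-O + (O + 4)*(O + 3)) = 7 + (-O + (4 + O)*(3 + O)) = 7 + (-O + (3 + O)*(4 + O)) = 7 - O + (3 + O)*(4 + O))
r(n) = (-4 + n)/(-2 + n)
(p(3)*r(-4))*85 = ((19 + 3² + 6*3)*((-4 - 4)/(-2 - 4)))*85 = ((19 + 9 + 18)*(-8/(-6)))*85 = (46*(-⅙*(-8)))*85 = (46*(4/3))*85 = (184/3)*85 = 15640/3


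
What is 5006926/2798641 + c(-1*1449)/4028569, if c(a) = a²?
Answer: 26046776311135/11274518374729 ≈ 2.3102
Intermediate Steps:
5006926/2798641 + c(-1*1449)/4028569 = 5006926/2798641 + (-1*1449)²/4028569 = 5006926*(1/2798641) + (-1449)²*(1/4028569) = 5006926/2798641 + 2099601*(1/4028569) = 5006926/2798641 + 2099601/4028569 = 26046776311135/11274518374729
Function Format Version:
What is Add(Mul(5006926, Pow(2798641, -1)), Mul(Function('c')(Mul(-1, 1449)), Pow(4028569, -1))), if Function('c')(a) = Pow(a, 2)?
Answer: Rational(26046776311135, 11274518374729) ≈ 2.3102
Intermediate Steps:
Add(Mul(5006926, Pow(2798641, -1)), Mul(Function('c')(Mul(-1, 1449)), Pow(4028569, -1))) = Add(Mul(5006926, Pow(2798641, -1)), Mul(Pow(Mul(-1, 1449), 2), Pow(4028569, -1))) = Add(Mul(5006926, Rational(1, 2798641)), Mul(Pow(-1449, 2), Rational(1, 4028569))) = Add(Rational(5006926, 2798641), Mul(2099601, Rational(1, 4028569))) = Add(Rational(5006926, 2798641), Rational(2099601, 4028569)) = Rational(26046776311135, 11274518374729)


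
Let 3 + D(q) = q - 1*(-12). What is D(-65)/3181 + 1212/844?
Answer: 952027/671191 ≈ 1.4184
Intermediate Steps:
D(q) = 9 + q (D(q) = -3 + (q - 1*(-12)) = -3 + (q + 12) = -3 + (12 + q) = 9 + q)
D(-65)/3181 + 1212/844 = (9 - 65)/3181 + 1212/844 = -56*1/3181 + 1212*(1/844) = -56/3181 + 303/211 = 952027/671191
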